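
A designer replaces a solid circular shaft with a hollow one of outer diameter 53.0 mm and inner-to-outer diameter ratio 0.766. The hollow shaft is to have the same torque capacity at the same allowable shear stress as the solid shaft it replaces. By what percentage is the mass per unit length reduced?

45.2 %

Equal τ_max and T ⇒ the solid shaft needs d_s³ = d_o³(1−k⁴), so d_s = 53.0·(1−0.766⁴)^(1/3) = 46.04 mm.
Area ratio A_h/A_s = d_o²(1−k²)/d_s² = (1−k²)/(1−k⁴)^(2/3) = 0.5475.
Mass saving = 1 − 0.5475 = 45.2 %.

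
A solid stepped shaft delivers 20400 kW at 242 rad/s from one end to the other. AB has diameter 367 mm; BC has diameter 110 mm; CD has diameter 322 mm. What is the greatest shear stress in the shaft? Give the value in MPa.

ω = 242 rad/s, so T = P/ω = 20400×10³ / 242.0 = 84300 N·m.
Under the same torque, τ_max = 16T/(πd³) is largest where d is smallest — segment BC (d = 110 mm).
τ_max = 16·84300/(π·(0.110)³) = 3.226×10^8 Pa.

323 MPa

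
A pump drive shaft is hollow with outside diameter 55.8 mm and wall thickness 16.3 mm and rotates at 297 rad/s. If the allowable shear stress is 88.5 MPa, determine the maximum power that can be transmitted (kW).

870 kW

J = π(d_o⁴ − d_i⁴)/32 = π(0.0558⁴ − 0.0232⁴)/32 = 9.233×10^-7 m⁴.
T_max = τ_allow·J/r = 8.85×10^7 × 9.233×10^-7 / 0.0279 = 2929 N·m.
ω = 297 rad/s, so P_max = T_max·ω = 8.699×10^5 W.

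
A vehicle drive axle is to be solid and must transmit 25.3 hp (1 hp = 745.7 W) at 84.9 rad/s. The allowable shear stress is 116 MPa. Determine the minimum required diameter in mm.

21.4 mm

ω = 84.9 rad/s, so T = P/ω = 25.3×745.7 / 84.90 = 222.2 N·m.
For a solid shaft τ_max = 16T/(πd³), so d = (16T/(π τ_allow))^(1/3) = (16·222.2/(π·1.16×10^8))^(1/3) = 0.02137 m.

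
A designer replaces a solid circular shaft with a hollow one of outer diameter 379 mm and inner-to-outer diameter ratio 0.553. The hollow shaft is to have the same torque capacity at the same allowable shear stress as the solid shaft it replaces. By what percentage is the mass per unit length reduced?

25.9 %

Equal τ_max and T ⇒ the solid shaft needs d_s³ = d_o³(1−k⁴), so d_s = 379·(1−0.553⁴)^(1/3) = 366.8 mm.
Area ratio A_h/A_s = d_o²(1−k²)/d_s² = (1−k²)/(1−k⁴)^(2/3) = 0.7412.
Mass saving = 1 − 0.7412 = 25.9 %.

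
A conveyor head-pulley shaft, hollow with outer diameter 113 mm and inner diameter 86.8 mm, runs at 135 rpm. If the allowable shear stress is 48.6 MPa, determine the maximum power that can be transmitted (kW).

J = π(d_o⁴ − d_i⁴)/32 = π(0.113⁴ − 0.0868⁴)/32 = 1.043×10^-5 m⁴.
T_max = τ_allow·J/r = 4.86×10^7 × 1.043×10^-5 / 0.0565 = 8975 N·m.
ω = 2π·135/60 = 14.14 rad/s, so P_max = T_max·ω = 1.269×10^5 W.

127 kW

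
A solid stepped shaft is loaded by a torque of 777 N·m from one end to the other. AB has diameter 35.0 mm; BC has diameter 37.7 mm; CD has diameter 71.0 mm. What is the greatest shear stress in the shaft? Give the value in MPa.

Under the same torque, τ_max = 16T/(πd³) is largest where d is smallest — segment AB (d = 35.0 mm).
τ_max = 16·777.0/(π·(0.0350)³) = 9.230×10^7 Pa.

92.3 MPa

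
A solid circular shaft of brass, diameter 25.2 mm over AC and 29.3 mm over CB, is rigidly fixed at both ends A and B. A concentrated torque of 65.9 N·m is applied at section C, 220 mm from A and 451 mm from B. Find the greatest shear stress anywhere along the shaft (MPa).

Compatibility: T_A·a/J_AC = T_B·b/J_CB with T_A + T_B = T₀.
J_AC = 3.96×10^-8 m⁴, J_CB = 7.24×10^-8 m⁴, so T_A = T₀·(J_AC/a)/((J_AC/a)+(J_CB/b)) = 34.84 N·m, T_B = 31.06 N·m.
τ in each portion: τ_AC = 1.11×10^7 Pa, τ_CB = 6.29×10^6 Pa; maximum is in AC.
τ_max = T_AC·r/J = 34.84·0.0126/3.96×10^-8 = 1.109×10^7 Pa.

11.1 MPa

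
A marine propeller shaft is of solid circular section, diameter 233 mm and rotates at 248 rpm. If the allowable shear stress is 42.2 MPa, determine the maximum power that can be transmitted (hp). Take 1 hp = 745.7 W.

3650 hp

J = πd⁴/32 = π(0.233)⁴/32 = 2.894×10^-4 m⁴.
T_max = τ_allow·J/r = 4.22×10^7 × 2.894×10^-4 / 0.117 = 104800 N·m.
ω = 2π·248/60 = 25.97 rad/s, so P_max = T_max·ω = 2.722×10^6 W.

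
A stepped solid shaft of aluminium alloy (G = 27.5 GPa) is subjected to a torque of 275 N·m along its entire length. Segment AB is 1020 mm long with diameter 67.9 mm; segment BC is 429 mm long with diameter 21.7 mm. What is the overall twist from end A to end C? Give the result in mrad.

202 mrad

J_AB = π(0.0679)⁴/32 = 2.09×10^-6 m⁴; J_BC = π(0.0217)⁴/32 = 2.18×10^-8 m⁴.
θ = (T/G)·Σ L_i/J_i = (275.0/27.5×10⁹)·(1.02/2.09×10^-6 + 0.429/2.18×10^-8) = 0.2020 rad.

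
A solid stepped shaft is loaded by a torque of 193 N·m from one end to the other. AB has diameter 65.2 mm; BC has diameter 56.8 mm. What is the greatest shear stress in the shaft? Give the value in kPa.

5360 kPa

Under the same torque, τ_max = 16T/(πd³) is largest where d is smallest — segment BC (d = 56.8 mm).
τ_max = 16·193.0/(π·(0.0568)³) = 5.364×10^6 Pa.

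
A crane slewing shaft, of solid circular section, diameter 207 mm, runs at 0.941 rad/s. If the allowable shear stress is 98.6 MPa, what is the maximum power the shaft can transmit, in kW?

J = πd⁴/32 = π(0.207)⁴/32 = 1.803×10^-4 m⁴.
T_max = τ_allow·J/r = 9.86×10^7 × 1.803×10^-4 / 0.103 = 171700 N·m.
ω = 0.941 rad/s, so P_max = T_max·ω = 1.616×10^5 W.

162 kW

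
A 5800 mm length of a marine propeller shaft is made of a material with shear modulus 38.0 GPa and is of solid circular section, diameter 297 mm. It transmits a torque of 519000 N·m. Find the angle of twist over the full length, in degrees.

J = πd⁴/32 = π(0.297)⁴/32 = 7.639×10^-4 m⁴.
θ = T·L/(G·J) = 519000 × 5.80 / (38.0×10⁹ × 7.639×10^-4) = 0.1037 rad.

5.94°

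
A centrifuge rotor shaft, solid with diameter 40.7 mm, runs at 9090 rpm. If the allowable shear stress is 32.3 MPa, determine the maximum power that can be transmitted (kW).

J = πd⁴/32 = π(0.0407)⁴/32 = 2.694×10^-7 m⁴.
T_max = τ_allow·J/r = 3.23×10^7 × 2.694×10^-7 / 0.0204 = 427.6 N·m.
ω = 2π·9090/60 = 951.9 rad/s, so P_max = T_max·ω = 4.070×10^5 W.

407 kW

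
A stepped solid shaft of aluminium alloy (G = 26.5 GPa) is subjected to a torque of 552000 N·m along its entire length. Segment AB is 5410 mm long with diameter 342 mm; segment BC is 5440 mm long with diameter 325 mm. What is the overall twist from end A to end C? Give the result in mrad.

187 mrad

J_AB = π(0.342)⁴/32 = 1.34×10^-3 m⁴; J_BC = π(0.325)⁴/32 = 1.10×10^-3 m⁴.
θ = (T/G)·Σ L_i/J_i = (552000/26.5×10⁹)·(5.41/1.34×10^-3 + 5.44/1.10×10^-3) = 0.1874 rad.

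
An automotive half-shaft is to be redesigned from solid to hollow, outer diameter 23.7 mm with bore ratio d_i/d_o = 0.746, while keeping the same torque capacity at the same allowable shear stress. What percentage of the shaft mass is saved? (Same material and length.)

43.2 %

Equal τ_max and T ⇒ the solid shaft needs d_s³ = d_o³(1−k⁴), so d_s = 23.7·(1−0.746⁴)^(1/3) = 20.95 mm.
Area ratio A_h/A_s = d_o²(1−k²)/d_s² = (1−k²)/(1−k⁴)^(2/3) = 0.5678.
Mass saving = 1 − 0.5678 = 43.2 %.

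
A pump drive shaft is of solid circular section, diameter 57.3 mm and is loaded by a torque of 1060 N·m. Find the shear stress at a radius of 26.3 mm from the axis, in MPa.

J = πd⁴/32 = π(0.0573)⁴/32 = 1.058×10^-6 m⁴.
Shear stress varies linearly with radius: τ = T·r/J = 1060 × 0.0263 / 1.058×10^-6 = 2.634×10^7 Pa.

26.3 MPa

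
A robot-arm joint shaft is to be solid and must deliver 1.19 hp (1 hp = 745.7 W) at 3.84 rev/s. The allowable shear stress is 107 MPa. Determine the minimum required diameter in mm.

12.1 mm

ω = 2π·3.84 = 24.13 rad/s, so T = P/ω = 1.19×745.7 / 24.13 = 36.78 N·m.
For a solid shaft τ_max = 16T/(πd³), so d = (16T/(π τ_allow))^(1/3) = (16·36.78/(π·1.07×10^8))^(1/3) = 0.01205 m.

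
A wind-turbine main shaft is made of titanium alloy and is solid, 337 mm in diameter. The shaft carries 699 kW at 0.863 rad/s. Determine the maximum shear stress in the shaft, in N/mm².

108 N/mm²

ω = 0.863 rad/s, so T = P/ω = 699×10³ / 0.8630 = 810000 N·m.
J = πd⁴/32 = π(0.337)⁴/32 = 1.266×10^-3 m⁴.
τ_max = T·r/J = 810000 × 0.169 / 1.266×10^-3 = 1.078×10^8 Pa.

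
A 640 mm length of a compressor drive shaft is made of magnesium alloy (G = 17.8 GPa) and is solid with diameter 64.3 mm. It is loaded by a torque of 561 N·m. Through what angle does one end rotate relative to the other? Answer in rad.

0.0120 rad

J = πd⁴/32 = π(0.0643)⁴/32 = 1.678×10^-6 m⁴.
θ = T·L/(G·J) = 561.0 × 0.640 / (17.8×10⁹ × 1.678×10^-6) = 0.01202 rad.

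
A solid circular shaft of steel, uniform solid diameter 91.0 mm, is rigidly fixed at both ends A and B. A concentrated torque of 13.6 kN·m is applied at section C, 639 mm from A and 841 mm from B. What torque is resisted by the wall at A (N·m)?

7730 N·m

With uniform GJ and both ends fixed, compatibility θ_AC = θ_CB gives T_A·a = T_B·b, together with T_A + T_B = T₀.
T_A = T₀·b/(a+b) = 13600·841/1480 = 7728 N·m; T_B = 5872 N·m.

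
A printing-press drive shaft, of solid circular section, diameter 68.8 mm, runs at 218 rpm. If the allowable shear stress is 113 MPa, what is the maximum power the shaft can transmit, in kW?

165 kW

J = πd⁴/32 = π(0.0688)⁴/32 = 2.200×10^-6 m⁴.
T_max = τ_allow·J/r = 1.13×10^8 × 2.200×10^-6 / 0.0344 = 7226 N·m.
ω = 2π·218/60 = 22.83 rad/s, so P_max = T_max·ω = 1.650×10^5 W.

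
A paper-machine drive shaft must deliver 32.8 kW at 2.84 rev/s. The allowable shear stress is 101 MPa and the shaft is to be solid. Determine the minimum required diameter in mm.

ω = 2π·2.84 = 17.84 rad/s, so T = P/ω = 32.8×10³ / 17.84 = 1838 N·m.
For a solid shaft τ_max = 16T/(πd³), so d = (16T/(π τ_allow))^(1/3) = (16·1838/(π·1.01×10^8))^(1/3) = 0.04526 m.

45.3 mm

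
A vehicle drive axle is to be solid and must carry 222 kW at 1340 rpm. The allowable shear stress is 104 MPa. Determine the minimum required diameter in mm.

42.6 mm

ω = 2π·1340/60 = 140.3 rad/s, so T = P/ω = 222×10³ / 140.3 = 1582 N·m.
For a solid shaft τ_max = 16T/(πd³), so d = (16T/(π τ_allow))^(1/3) = (16·1582/(π·1.04×10^8))^(1/3) = 0.04263 m.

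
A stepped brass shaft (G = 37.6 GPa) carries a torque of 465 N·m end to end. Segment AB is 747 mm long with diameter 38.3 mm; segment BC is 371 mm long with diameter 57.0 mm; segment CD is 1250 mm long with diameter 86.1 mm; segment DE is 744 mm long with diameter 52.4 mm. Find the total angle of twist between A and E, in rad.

J_AB = π(0.0383)⁴/32 = 2.11×10^-7 m⁴; J_BC = π(0.0570)⁴/32 = 1.04×10^-6 m⁴; J_CD = π(0.0861)⁴/32 = 5.40×10^-6 m⁴; J_DE = π(0.0524)⁴/32 = 7.40×10^-7 m⁴.
θ = (T/G)·Σ L_i/J_i = (465.0/37.6×10⁹)·(0.747/2.11×10^-7 + 0.371/1.04×10^-6 + 1.25/5.40×10^-6 + 0.744/7.40×10^-7) = 0.06345 rad.

0.0635 rad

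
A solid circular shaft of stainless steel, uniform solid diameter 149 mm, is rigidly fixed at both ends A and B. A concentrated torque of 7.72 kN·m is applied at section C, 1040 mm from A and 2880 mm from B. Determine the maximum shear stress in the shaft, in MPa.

8.73 MPa

With uniform GJ and both ends fixed, compatibility θ_AC = θ_CB gives T_A·a = T_B·b, together with T_A + T_B = T₀.
T_A = T₀·b/(a+b) = 7720·2880/3920 = 5672 N·m; T_B = 2048 N·m.
τ in each portion: τ_AC = 8.73×10^6 Pa, τ_CB = 3.15×10^6 Pa; maximum is in AC.
τ_max = T_AC·r/J = 5672·0.0745/4.84×10^-5 = 8.732×10^6 Pa.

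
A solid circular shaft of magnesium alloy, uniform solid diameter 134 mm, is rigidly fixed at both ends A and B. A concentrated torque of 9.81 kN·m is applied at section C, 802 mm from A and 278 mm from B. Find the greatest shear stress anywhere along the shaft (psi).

2240 psi

With uniform GJ and both ends fixed, compatibility θ_AC = θ_CB gives T_A·a = T_B·b, together with T_A + T_B = T₀.
T_A = T₀·b/(a+b) = 9810·278/1080 = 2525 N·m; T_B = 7285 N·m.
τ in each portion: τ_AC = 5.34×10^6 Pa, τ_CB = 1.54×10^7 Pa; maximum is in CB.
τ_max = T_CB·r/J = 7285·0.0670/3.17×10^-5 = 1.542×10^7 Pa.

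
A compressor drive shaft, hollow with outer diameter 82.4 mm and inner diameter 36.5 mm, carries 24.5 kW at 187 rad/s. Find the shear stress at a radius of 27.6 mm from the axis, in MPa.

ω = 187 rad/s, so T = P/ω = 24.5×10³ / 187.0 = 131.0 N·m.
J = π(d_o⁴ − d_i⁴)/32 = π(0.0824⁴ − 0.0365⁴)/32 = 4.352×10^-6 m⁴.
Shear stress varies linearly with radius: τ = T·r/J = 131.0 × 0.0276 / 4.352×10^-6 = 8.310×10^5 Pa.

0.831 MPa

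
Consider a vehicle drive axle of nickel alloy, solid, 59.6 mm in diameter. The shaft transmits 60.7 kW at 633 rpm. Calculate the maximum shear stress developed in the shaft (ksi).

ω = 2π·633/60 = 66.29 rad/s, so T = P/ω = 60.7×10³ / 66.29 = 915.7 N·m.
J = πd⁴/32 = π(0.0596)⁴/32 = 1.239×10^-6 m⁴.
τ_max = T·r/J = 915.7 × 0.0298 / 1.239×10^-6 = 2.203×10^7 Pa.

3.19 ksi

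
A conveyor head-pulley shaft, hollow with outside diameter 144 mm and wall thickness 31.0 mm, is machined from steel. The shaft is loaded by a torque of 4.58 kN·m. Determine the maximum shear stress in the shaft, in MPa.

J = π(d_o⁴ − d_i⁴)/32 = π(0.144⁴ − 0.0820⁴)/32 = 3.777×10^-5 m⁴.
τ_max = T·r/J = 4580 × 0.0720 / 3.777×10^-5 = 8.730×10^6 Pa.

8.73 MPa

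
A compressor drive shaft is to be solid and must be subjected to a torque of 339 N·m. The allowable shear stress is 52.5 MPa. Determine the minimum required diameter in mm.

For a solid shaft τ_max = 16T/(πd³), so d = (16T/(π τ_allow))^(1/3) = (16·339.0/(π·5.25×10^7))^(1/3) = 0.03204 m.

32.0 mm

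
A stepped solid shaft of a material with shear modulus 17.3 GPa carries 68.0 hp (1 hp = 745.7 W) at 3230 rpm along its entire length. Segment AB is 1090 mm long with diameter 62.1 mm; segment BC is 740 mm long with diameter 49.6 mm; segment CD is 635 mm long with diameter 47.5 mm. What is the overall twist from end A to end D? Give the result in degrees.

1.62°

ω = 2π·3230/60 = 338.2 rad/s, so T = P/ω = 68.0×745.7 / 338.2 = 149.9 N·m.
J_AB = π(0.0621)⁴/32 = 1.46×10^-6 m⁴; J_BC = π(0.0496)⁴/32 = 5.94×10^-7 m⁴; J_CD = π(0.0475)⁴/32 = 5.00×10^-7 m⁴.
θ = (T/G)·Σ L_i/J_i = (149.9/17.3×10⁹)·(1.09/1.46×10^-6 + 0.740/5.94×10^-7 + 0.635/5.00×10^-7) = 0.02827 rad.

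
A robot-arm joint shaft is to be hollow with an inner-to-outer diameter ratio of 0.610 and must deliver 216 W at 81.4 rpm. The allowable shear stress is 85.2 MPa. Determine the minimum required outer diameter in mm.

12.1 mm

ω = 2π·81.4/60 = 8.524 rad/s, so T = P/ω = 216 / 8.524 = 25.34 N·m.
For a hollow shaft with d_i/d_o = 0.610: τ_max = 16T/(π d_o³ (1−k⁴)), so d_o = [16T/(π τ_allow (1−k⁴))]^(1/3) = [16·25.34/(π·8.52×10^7·0.8615)]^(1/3) = 0.01207 m.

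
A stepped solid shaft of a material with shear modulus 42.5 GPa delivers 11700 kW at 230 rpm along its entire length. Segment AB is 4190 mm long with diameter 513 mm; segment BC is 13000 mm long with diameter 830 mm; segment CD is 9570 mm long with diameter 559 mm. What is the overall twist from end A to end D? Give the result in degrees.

ω = 2π·230/60 = 24.09 rad/s, so T = P/ω = 11700×10³ / 24.09 = 485800 N·m.
J_AB = π(0.513)⁴/32 = 6.80×10^-3 m⁴; J_BC = π(0.830)⁴/32 = 0.0466 m⁴; J_CD = π(0.559)⁴/32 = 9.59×10^-3 m⁴.
θ = (T/G)·Σ L_i/J_i = (485800/42.5×10⁹)·(4.19/6.80×10^-3 + 13.0/0.0466 + 9.57/9.59×10^-3) = 0.02164 rad.

1.24°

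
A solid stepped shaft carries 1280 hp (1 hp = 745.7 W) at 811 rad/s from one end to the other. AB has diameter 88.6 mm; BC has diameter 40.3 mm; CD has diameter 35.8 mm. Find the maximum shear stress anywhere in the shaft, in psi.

ω = 811 rad/s, so T = P/ω = 1280×745.7 / 811.0 = 1177 N·m.
Under the same torque, τ_max = 16T/(πd³) is largest where d is smallest — segment CD (d = 35.8 mm).
τ_max = 16·1177/(π·(0.0358)³) = 1.306×10^8 Pa.

18900 psi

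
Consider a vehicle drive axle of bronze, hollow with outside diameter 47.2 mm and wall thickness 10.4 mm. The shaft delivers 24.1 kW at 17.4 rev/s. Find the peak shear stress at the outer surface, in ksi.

ω = 2π·17.4 = 109.3 rad/s, so T = P/ω = 24.1×10³ / 109.3 = 220.4 N·m.
J = π(d_o⁴ − d_i⁴)/32 = π(0.0472⁴ − 0.0264⁴)/32 = 4.396×10^-7 m⁴.
τ_max = T·r/J = 220.4 × 0.0236 / 4.396×10^-7 = 1.183×10^7 Pa.

1.72 ksi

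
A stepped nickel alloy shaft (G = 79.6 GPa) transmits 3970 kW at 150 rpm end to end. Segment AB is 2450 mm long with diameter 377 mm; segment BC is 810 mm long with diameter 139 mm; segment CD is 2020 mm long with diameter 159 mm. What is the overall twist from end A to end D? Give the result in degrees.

ω = 2π·150/60 = 15.71 rad/s, so T = P/ω = 3970×10³ / 15.71 = 252700 N·m.
J_AB = π(0.377)⁴/32 = 1.98×10^-3 m⁴; J_BC = π(0.139)⁴/32 = 3.66×10^-5 m⁴; J_CD = π(0.159)⁴/32 = 6.27×10^-5 m⁴.
θ = (T/G)·Σ L_i/J_i = (252700/79.6×10⁹)·(2.45/1.98×10^-3 + 0.810/3.66×10^-5 + 2.02/6.27×10^-5) = 0.1763 rad.

10.1°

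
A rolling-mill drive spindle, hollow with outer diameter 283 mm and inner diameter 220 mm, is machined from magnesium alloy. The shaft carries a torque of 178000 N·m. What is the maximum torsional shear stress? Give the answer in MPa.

J = π(d_o⁴ − d_i⁴)/32 = π(0.283⁴ − 0.220⁴)/32 = 3.997×10^-4 m⁴.
τ_max = T·r/J = 178000 × 0.141 / 3.997×10^-4 = 6.301×10^7 Pa.

63.0 MPa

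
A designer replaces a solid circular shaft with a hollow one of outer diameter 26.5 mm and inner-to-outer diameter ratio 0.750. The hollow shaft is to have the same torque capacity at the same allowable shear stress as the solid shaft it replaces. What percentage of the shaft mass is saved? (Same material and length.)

43.6 %

Equal τ_max and T ⇒ the solid shaft needs d_s³ = d_o³(1−k⁴), so d_s = 26.5·(1−0.750⁴)^(1/3) = 23.34 mm.
Area ratio A_h/A_s = d_o²(1−k²)/d_s² = (1−k²)/(1−k⁴)^(2/3) = 0.5638.
Mass saving = 1 − 0.5638 = 43.6 %.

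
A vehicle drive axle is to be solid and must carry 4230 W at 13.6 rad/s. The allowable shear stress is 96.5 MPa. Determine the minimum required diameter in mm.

ω = 13.6 rad/s, so T = P/ω = 4230 / 13.60 = 311.0 N·m.
For a solid shaft τ_max = 16T/(πd³), so d = (16T/(π τ_allow))^(1/3) = (16·311.0/(π·9.65×10^7))^(1/3) = 0.02541 m.

25.4 mm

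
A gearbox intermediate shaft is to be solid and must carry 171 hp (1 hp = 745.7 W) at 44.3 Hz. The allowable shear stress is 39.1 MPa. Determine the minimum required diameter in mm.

ω = 2π·44.3 = 278.3 rad/s, so T = P/ω = 171×745.7 / 278.3 = 458.1 N·m.
For a solid shaft τ_max = 16T/(πd³), so d = (16T/(π τ_allow))^(1/3) = (16·458.1/(π·3.91×10^7))^(1/3) = 0.03908 m.

39.1 mm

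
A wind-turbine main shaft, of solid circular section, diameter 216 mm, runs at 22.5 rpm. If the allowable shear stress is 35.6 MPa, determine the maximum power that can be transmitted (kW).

J = πd⁴/32 = π(0.216)⁴/32 = 2.137×10^-4 m⁴.
T_max = τ_allow·J/r = 3.56×10^7 × 2.137×10^-4 / 0.108 = 70440 N·m.
ω = 2π·22.5/60 = 2.356 rad/s, so P_max = T_max·ω = 1.660×10^5 W.

166 kW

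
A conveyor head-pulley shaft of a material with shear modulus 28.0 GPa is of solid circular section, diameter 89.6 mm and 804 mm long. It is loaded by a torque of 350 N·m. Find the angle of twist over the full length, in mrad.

1.59 mrad

J = πd⁴/32 = π(0.0896)⁴/32 = 6.327×10^-6 m⁴.
θ = T·L/(G·J) = 350.0 × 0.804 / (28.0×10⁹ × 6.327×10^-6) = 1.588×10^-3 rad.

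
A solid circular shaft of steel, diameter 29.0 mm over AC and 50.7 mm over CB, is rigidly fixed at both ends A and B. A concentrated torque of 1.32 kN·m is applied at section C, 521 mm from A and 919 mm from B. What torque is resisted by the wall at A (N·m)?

210 N·m

Compatibility: T_A·a/J_AC = T_B·b/J_CB with T_A + T_B = T₀.
J_AC = 6.94×10^-8 m⁴, J_CB = 6.49×10^-7 m⁴, so T_A = T₀·(J_AC/a)/((J_AC/a)+(J_CB/b)) = 209.7 N·m, T_B = 1110 N·m.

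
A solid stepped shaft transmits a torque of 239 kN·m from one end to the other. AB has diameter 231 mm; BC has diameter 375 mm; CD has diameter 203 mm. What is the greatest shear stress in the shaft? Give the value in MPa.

Under the same torque, τ_max = 16T/(πd³) is largest where d is smallest — segment CD (d = 203 mm).
τ_max = 16·239000/(π·(0.203)³) = 1.455×10^8 Pa.

146 MPa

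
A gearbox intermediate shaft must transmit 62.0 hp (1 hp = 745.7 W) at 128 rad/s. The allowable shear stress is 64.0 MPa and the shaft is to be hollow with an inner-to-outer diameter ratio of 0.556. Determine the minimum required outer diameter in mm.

ω = 128 rad/s, so T = P/ω = 62.0×745.7 / 128.0 = 361.2 N·m.
For a hollow shaft with d_i/d_o = 0.556: τ_max = 16T/(π d_o³ (1−k⁴)), so d_o = [16T/(π τ_allow (1−k⁴))]^(1/3) = [16·361.2/(π·6.40×10^7·0.9044)]^(1/3) = 0.03168 m.

31.7 mm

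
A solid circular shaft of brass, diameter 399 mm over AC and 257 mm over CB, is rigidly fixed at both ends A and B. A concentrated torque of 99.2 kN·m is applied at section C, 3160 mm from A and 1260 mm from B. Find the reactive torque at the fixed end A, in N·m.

Compatibility: T_A·a/J_AC = T_B·b/J_CB with T_A + T_B = T₀.
J_AC = 2.49×10^-3 m⁴, J_CB = 4.28×10^-4 m⁴, so T_A = T₀·(J_AC/a)/((J_AC/a)+(J_CB/b)) = 69290 N·m, T_B = 29910 N·m.

69300 N·m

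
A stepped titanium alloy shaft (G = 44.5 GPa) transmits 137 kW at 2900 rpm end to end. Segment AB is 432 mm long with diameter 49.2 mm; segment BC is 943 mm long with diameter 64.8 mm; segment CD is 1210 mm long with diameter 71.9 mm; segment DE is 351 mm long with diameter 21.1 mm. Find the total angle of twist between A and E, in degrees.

ω = 2π·2900/60 = 303.7 rad/s, so T = P/ω = 137×10³ / 303.7 = 451.1 N·m.
J_AB = π(0.0492)⁴/32 = 5.75×10^-7 m⁴; J_BC = π(0.0648)⁴/32 = 1.73×10^-6 m⁴; J_CD = π(0.0719)⁴/32 = 2.62×10^-6 m⁴; J_DE = π(0.0211)⁴/32 = 1.95×10^-8 m⁴.
θ = (T/G)·Σ L_i/J_i = (451.1/44.5×10⁹)·(0.432/5.75×10^-7 + 0.943/1.73×10^-6 + 1.21/2.62×10^-6 + 0.351/1.95×10^-8) = 0.2007 rad.

11.5°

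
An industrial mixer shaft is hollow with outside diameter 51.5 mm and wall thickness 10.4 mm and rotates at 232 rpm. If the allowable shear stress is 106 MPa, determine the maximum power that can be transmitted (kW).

J = π(d_o⁴ − d_i⁴)/32 = π(0.0515⁴ − 0.0307⁴)/32 = 6.034×10^-7 m⁴.
T_max = τ_allow·J/r = 1.06×10^8 × 6.034×10^-7 / 0.0257 = 2484 N·m.
ω = 2π·232/60 = 24.29 rad/s, so P_max = T_max·ω = 6.035×10^4 W.

60.3 kW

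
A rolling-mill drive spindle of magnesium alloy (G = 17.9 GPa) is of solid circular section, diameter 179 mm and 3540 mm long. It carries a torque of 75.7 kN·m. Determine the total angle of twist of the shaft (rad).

J = πd⁴/32 = π(0.179)⁴/32 = 1.008×10^-4 m⁴.
θ = T·L/(G·J) = 75700 × 3.54 / (17.9×10⁹ × 1.008×10^-4) = 0.1485 rad.

0.149 rad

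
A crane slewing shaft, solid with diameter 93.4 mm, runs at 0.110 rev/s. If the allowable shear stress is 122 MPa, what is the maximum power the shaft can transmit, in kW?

J = πd⁴/32 = π(0.0934)⁴/32 = 7.471×10^-6 m⁴.
T_max = τ_allow·J/r = 1.22×10^8 × 7.471×10^-6 / 0.0467 = 19520 N·m.
ω = 2π·0.110 = 0.6912 rad/s, so P_max = T_max·ω = 1.349×10^4 W.

13.5 kW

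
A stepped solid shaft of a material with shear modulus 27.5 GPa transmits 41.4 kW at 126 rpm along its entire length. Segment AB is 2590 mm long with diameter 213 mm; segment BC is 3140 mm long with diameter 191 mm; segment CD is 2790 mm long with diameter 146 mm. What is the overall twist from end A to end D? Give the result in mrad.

ω = 2π·126/60 = 13.19 rad/s, so T = P/ω = 41.4×10³ / 13.19 = 3138 N·m.
J_AB = π(0.213)⁴/32 = 2.02×10^-4 m⁴; J_BC = π(0.191)⁴/32 = 1.31×10^-4 m⁴; J_CD = π(0.146)⁴/32 = 4.46×10^-5 m⁴.
θ = (T/G)·Σ L_i/J_i = (3138/27.5×10⁹)·(2.59/2.02×10^-4 + 3.14/1.31×10^-4 + 2.79/4.46×10^-5) = 0.01134 rad.

11.3 mrad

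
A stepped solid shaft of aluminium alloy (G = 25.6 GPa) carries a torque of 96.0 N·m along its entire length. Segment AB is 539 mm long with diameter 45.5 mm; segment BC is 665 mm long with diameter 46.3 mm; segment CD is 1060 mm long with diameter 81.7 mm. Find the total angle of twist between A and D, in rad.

0.0112 rad

J_AB = π(0.0455)⁴/32 = 4.21×10^-7 m⁴; J_BC = π(0.0463)⁴/32 = 4.51×10^-7 m⁴; J_CD = π(0.0817)⁴/32 = 4.37×10^-6 m⁴.
θ = (T/G)·Σ L_i/J_i = (96.00/25.6×10⁹)·(0.539/4.21×10^-7 + 0.665/4.51×10^-7 + 1.06/4.37×10^-6) = 0.01124 rad.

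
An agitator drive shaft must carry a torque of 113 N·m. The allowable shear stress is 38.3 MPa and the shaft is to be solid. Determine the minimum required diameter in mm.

24.7 mm

For a solid shaft τ_max = 16T/(πd³), so d = (16T/(π τ_allow))^(1/3) = (16·113.0/(π·3.83×10^7))^(1/3) = 0.02468 m.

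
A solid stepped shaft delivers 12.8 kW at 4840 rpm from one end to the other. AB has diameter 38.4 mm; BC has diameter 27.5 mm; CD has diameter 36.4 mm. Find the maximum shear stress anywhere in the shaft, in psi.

ω = 2π·4840/60 = 506.8 rad/s, so T = P/ω = 12.8×10³ / 506.8 = 25.25 N·m.
Under the same torque, τ_max = 16T/(πd³) is largest where d is smallest — segment BC (d = 27.5 mm).
τ_max = 16·25.25/(π·(0.0275)³) = 6.185×10^6 Pa.

897 psi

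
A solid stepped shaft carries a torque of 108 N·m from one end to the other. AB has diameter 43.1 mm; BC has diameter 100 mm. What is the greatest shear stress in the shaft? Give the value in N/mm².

6.87 N/mm²

Under the same torque, τ_max = 16T/(πd³) is largest where d is smallest — segment AB (d = 43.1 mm).
τ_max = 16·108.0/(π·(0.0431)³) = 6.870×10^6 Pa.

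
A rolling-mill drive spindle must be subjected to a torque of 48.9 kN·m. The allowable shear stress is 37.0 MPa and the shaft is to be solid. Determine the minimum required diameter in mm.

189 mm

For a solid shaft τ_max = 16T/(πd³), so d = (16T/(π τ_allow))^(1/3) = (16·48900/(π·3.70×10^7))^(1/3) = 0.1888 m.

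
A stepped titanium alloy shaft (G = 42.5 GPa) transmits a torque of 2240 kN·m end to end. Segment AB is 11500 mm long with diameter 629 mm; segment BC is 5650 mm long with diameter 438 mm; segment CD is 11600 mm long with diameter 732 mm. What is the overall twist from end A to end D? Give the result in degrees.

J_AB = π(0.629)⁴/32 = 0.0154 m⁴; J_BC = π(0.438)⁴/32 = 3.61×10^-3 m⁴; J_CD = π(0.732)⁴/32 = 0.0282 m⁴.
θ = (T/G)·Σ L_i/J_i = (2.240e6/42.5×10⁹)·(11.5/0.0154 + 5.65/3.61×10^-3 + 11.6/0.0282) = 0.1435 rad.

8.22°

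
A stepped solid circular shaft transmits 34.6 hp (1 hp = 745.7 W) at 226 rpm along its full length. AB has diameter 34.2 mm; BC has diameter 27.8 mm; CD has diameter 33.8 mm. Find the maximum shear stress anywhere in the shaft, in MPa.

258 MPa

ω = 2π·226/60 = 23.67 rad/s, so T = P/ω = 34.6×745.7 / 23.67 = 1090 N·m.
Under the same torque, τ_max = 16T/(πd³) is largest where d is smallest — segment BC (d = 27.8 mm).
τ_max = 16·1090/(π·(0.0278)³) = 2.584×10^8 Pa.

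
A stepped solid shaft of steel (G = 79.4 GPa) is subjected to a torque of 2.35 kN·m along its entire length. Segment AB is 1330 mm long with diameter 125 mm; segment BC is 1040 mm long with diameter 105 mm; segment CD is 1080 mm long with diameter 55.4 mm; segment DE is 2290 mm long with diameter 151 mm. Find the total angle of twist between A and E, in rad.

J_AB = π(0.125)⁴/32 = 2.40×10^-5 m⁴; J_BC = π(0.105)⁴/32 = 1.19×10^-5 m⁴; J_CD = π(0.0554)⁴/32 = 9.25×10^-7 m⁴; J_DE = π(0.151)⁴/32 = 5.10×10^-5 m⁴.
θ = (T/G)·Σ L_i/J_i = (2350/79.4×10⁹)·(1.33/2.40×10^-5 + 1.04/1.19×10^-5 + 1.08/9.25×10^-7 + 2.29/5.10×10^-5) = 0.04011 rad.

0.0401 rad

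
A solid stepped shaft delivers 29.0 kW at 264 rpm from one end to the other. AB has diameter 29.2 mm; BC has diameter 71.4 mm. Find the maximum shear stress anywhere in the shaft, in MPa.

ω = 2π·264/60 = 27.65 rad/s, so T = P/ω = 29.0×10³ / 27.65 = 1049 N·m.
Under the same torque, τ_max = 16T/(πd³) is largest where d is smallest — segment AB (d = 29.2 mm).
τ_max = 16·1049/(π·(0.0292)³) = 2.146×10^8 Pa.

215 MPa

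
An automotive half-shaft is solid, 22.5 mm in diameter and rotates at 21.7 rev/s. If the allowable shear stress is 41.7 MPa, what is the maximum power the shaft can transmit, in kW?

J = πd⁴/32 = π(0.0225)⁴/32 = 2.516×10^-8 m⁴.
T_max = τ_allow·J/r = 4.17×10^7 × 2.516×10^-8 / 0.0112 = 93.26 N·m.
ω = 2π·21.7 = 136.3 rad/s, so P_max = T_max·ω = 1.272×10^4 W.

12.7 kW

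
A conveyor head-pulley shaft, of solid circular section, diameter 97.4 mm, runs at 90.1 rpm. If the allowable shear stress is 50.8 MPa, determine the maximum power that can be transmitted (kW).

J = πd⁴/32 = π(0.0974)⁴/32 = 8.836×10^-6 m⁴.
T_max = τ_allow·J/r = 5.08×10^7 × 8.836×10^-6 / 0.0487 = 9217 N·m.
ω = 2π·90.1/60 = 9.435 rad/s, so P_max = T_max·ω = 8.696×10^4 W.

87.0 kW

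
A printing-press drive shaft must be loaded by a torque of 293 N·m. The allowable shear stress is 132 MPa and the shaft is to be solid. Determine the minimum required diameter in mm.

For a solid shaft τ_max = 16T/(πd³), so d = (16T/(π τ_allow))^(1/3) = (16·293.0/(π·1.32×10^8))^(1/3) = 0.02244 m.

22.4 mm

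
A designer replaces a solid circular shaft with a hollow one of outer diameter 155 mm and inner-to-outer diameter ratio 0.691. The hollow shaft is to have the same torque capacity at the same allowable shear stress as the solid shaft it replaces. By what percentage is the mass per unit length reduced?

Equal τ_max and T ⇒ the solid shaft needs d_s³ = d_o³(1−k⁴), so d_s = 155·(1−0.691⁴)^(1/3) = 142.2 mm.
Area ratio A_h/A_s = d_o²(1−k²)/d_s² = (1−k²)/(1−k⁴)^(2/3) = 0.6209.
Mass saving = 1 − 0.6209 = 37.9 %.

37.9 %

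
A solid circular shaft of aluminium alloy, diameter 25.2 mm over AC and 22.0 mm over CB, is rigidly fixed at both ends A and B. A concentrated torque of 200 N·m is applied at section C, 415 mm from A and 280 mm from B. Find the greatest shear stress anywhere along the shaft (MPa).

44.3 MPa

Compatibility: T_A·a/J_AC = T_B·b/J_CB with T_A + T_B = T₀.
J_AC = 3.96×10^-8 m⁴, J_CB = 2.30×10^-8 m⁴, so T_A = T₀·(J_AC/a)/((J_AC/a)+(J_CB/b)) = 107.5 N·m, T_B = 92.53 N·m.
τ in each portion: τ_AC = 3.42×10^7 Pa, τ_CB = 4.43×10^7 Pa; maximum is in CB.
τ_max = T_CB·r/J = 92.53·0.0110/2.30×10^-8 = 4.426×10^7 Pa.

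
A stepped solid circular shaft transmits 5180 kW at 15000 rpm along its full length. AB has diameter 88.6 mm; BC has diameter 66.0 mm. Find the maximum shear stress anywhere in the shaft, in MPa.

58.4 MPa

ω = 2π·15000/60 = 1571 rad/s, so T = P/ω = 5180×10³ / 1571 = 3298 N·m.
Under the same torque, τ_max = 16T/(πd³) is largest where d is smallest — segment BC (d = 66.0 mm).
τ_max = 16·3298/(π·(0.0660)³) = 5.842×10^7 Pa.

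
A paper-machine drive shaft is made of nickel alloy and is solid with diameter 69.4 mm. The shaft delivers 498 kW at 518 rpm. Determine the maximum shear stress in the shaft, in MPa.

ω = 2π·518/60 = 54.24 rad/s, so T = P/ω = 498×10³ / 54.24 = 9181 N·m.
J = πd⁴/32 = π(0.0694)⁴/32 = 2.277×10^-6 m⁴.
τ_max = T·r/J = 9181 × 0.0347 / 2.277×10^-6 = 1.399×10^8 Pa.

140 MPa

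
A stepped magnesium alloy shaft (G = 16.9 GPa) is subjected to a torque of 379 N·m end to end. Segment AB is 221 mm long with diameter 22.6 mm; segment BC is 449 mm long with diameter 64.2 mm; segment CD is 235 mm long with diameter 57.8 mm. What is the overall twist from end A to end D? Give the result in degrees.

J_AB = π(0.0226)⁴/32 = 2.56×10^-8 m⁴; J_BC = π(0.0642)⁴/32 = 1.67×10^-6 m⁴; J_CD = π(0.0578)⁴/32 = 1.10×10^-6 m⁴.
θ = (T/G)·Σ L_i/J_i = (379.0/16.9×10⁹)·(0.221/2.56×10^-8 + 0.449/1.67×10^-6 + 0.235/1.10×10^-6) = 0.2044 rad.

11.7°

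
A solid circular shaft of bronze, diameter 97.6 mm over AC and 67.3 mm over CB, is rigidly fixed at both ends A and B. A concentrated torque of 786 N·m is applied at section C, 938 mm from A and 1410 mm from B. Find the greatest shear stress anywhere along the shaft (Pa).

3.74e6 Pa

Compatibility: T_A·a/J_AC = T_B·b/J_CB with T_A + T_B = T₀.
J_AC = 8.91×10^-6 m⁴, J_CB = 2.01×10^-6 m⁴, so T_A = T₀·(J_AC/a)/((J_AC/a)+(J_CB/b)) = 683.2 N·m, T_B = 102.8 N·m.
τ in each portion: τ_AC = 3.74×10^6 Pa, τ_CB = 1.72×10^6 Pa; maximum is in AC.
τ_max = T_AC·r/J = 683.2·0.0488/8.91×10^-6 = 3.743×10^6 Pa.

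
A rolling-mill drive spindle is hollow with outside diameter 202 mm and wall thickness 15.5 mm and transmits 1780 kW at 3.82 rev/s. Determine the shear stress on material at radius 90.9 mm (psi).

ω = 2π·3.82 = 24.00 rad/s, so T = P/ω = 1780×10³ / 24.00 = 74160 N·m.
J = π(d_o⁴ − d_i⁴)/32 = π(0.202⁴ − 0.171⁴)/32 = 7.951×10^-5 m⁴.
Shear stress varies linearly with radius: τ = T·r/J = 74160 × 0.0909 / 7.951×10^-5 = 8.478×10^7 Pa.

12300 psi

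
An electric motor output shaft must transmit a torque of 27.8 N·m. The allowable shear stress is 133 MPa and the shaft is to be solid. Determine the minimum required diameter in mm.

For a solid shaft τ_max = 16T/(πd³), so d = (16T/(π τ_allow))^(1/3) = (16·27.80/(π·1.33×10^8))^(1/3) = 0.01021 m.

10.2 mm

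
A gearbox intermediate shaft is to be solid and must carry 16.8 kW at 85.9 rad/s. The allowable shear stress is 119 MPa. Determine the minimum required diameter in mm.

ω = 85.9 rad/s, so T = P/ω = 16.8×10³ / 85.90 = 195.6 N·m.
For a solid shaft τ_max = 16T/(πd³), so d = (16T/(π τ_allow))^(1/3) = (16·195.6/(π·1.19×10^8))^(1/3) = 0.02030 m.

20.3 mm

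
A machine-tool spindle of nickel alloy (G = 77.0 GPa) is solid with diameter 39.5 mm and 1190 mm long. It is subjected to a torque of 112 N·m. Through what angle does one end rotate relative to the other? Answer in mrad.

7.24 mrad

J = πd⁴/32 = π(0.0395)⁴/32 = 2.390×10^-7 m⁴.
θ = T·L/(G·J) = 112.0 × 1.19 / (77.0×10⁹ × 2.390×10^-7) = 7.242×10^-3 rad.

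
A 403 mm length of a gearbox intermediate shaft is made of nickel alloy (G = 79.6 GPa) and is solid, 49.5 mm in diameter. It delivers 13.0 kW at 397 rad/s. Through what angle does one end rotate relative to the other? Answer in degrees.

0.0161°

ω = 397 rad/s, so T = P/ω = 13.0×10³ / 397.0 = 32.75 N·m.
J = πd⁴/32 = π(0.0495)⁴/32 = 5.894×10^-7 m⁴.
θ = T·L/(G·J) = 32.75 × 0.403 / (79.6×10⁹ × 5.894×10^-7) = 2.813×10^-4 rad.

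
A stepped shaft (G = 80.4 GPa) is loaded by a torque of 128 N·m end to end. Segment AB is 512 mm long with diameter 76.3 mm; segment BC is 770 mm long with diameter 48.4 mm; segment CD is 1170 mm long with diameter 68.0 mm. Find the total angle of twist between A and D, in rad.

J_AB = π(0.0763)⁴/32 = 3.33×10^-6 m⁴; J_BC = π(0.0484)⁴/32 = 5.39×10^-7 m⁴; J_CD = π(0.0680)⁴/32 = 2.10×10^-6 m⁴.
θ = (T/G)·Σ L_i/J_i = (128.0/80.4×10⁹)·(0.512/3.33×10^-6 + 0.770/5.39×10^-7 + 1.17/2.10×10^-6) = 3.408×10^-3 rad.

0.00341 rad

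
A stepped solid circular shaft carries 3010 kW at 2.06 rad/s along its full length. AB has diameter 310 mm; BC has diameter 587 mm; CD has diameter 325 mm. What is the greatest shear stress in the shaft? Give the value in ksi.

ω = 2.06 rad/s, so T = P/ω = 3010×10³ / 2.060 = 1.461e6 N·m.
Under the same torque, τ_max = 16T/(πd³) is largest where d is smallest — segment AB (d = 310 mm).
τ_max = 16·1.461e6/(π·(0.310)³) = 2.498×10^8 Pa.

36.2 ksi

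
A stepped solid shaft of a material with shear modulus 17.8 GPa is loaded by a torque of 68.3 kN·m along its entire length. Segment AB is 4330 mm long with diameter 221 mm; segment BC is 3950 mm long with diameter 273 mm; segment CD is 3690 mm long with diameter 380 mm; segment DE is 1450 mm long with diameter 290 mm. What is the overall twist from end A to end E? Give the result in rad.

0.114 rad

J_AB = π(0.221)⁴/32 = 2.34×10^-4 m⁴; J_BC = π(0.273)⁴/32 = 5.45×10^-4 m⁴; J_CD = π(0.380)⁴/32 = 2.05×10^-3 m⁴; J_DE = π(0.290)⁴/32 = 6.94×10^-4 m⁴.
θ = (T/G)·Σ L_i/J_i = (68300/17.8×10⁹)·(4.33/2.34×10^-4 + 3.95/5.45×10^-4 + 3.69/2.05×10^-3 + 1.45/6.94×10^-4) = 0.1137 rad.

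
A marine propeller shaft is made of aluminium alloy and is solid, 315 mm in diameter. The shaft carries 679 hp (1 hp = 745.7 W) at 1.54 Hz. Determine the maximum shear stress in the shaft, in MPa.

ω = 2π·1.54 = 9.676 rad/s, so T = P/ω = 679×745.7 / 9.676 = 52330 N·m.
J = πd⁴/32 = π(0.315)⁴/32 = 9.666×10^-4 m⁴.
τ_max = T·r/J = 52330 × 0.158 / 9.666×10^-4 = 8.527×10^6 Pa.

8.53 MPa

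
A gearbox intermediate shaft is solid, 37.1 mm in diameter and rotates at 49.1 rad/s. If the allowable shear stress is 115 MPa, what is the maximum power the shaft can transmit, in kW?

J = πd⁴/32 = π(0.0371)⁴/32 = 1.860×10^-7 m⁴.
T_max = τ_allow·J/r = 1.15×10^8 × 1.860×10^-7 / 0.0186 = 1153 N·m.
ω = 49.1 rad/s, so P_max = T_max·ω = 5.661×10^4 W.

56.6 kW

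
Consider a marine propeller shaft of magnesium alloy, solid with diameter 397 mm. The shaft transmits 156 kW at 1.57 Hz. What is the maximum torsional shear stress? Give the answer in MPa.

1.29 MPa

ω = 2π·1.57 = 9.865 rad/s, so T = P/ω = 156×10³ / 9.865 = 15810 N·m.
J = πd⁴/32 = π(0.397)⁴/32 = 2.439×10^-3 m⁴.
τ_max = T·r/J = 15810 × 0.199 / 2.439×10^-3 = 1.287×10^6 Pa.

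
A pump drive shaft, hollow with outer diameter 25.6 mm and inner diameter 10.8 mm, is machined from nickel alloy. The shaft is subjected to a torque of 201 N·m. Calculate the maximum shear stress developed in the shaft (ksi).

J = π(d_o⁴ − d_i⁴)/32 = π(0.0256⁴ − 0.0108⁴)/32 = 4.083×10^-8 m⁴.
τ_max = T·r/J = 201.0 × 0.0128 / 4.083×10^-8 = 6.301×10^7 Pa.

9.14 ksi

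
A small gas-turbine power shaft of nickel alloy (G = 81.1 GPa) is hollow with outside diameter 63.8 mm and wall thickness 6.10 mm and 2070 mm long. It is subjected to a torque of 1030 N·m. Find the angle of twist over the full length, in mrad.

J = π(d_o⁴ − d_i⁴)/32 = π(0.0638⁴ − 0.0516⁴)/32 = 9.306×10^-7 m⁴.
θ = T·L/(G·J) = 1030 × 2.07 / (81.1×10⁹ × 9.306×10^-7) = 0.02825 rad.

28.2 mrad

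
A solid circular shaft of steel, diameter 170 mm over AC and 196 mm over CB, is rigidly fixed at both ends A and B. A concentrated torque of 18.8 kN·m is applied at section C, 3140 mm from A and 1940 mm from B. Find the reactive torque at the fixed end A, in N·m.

4870 N·m

Compatibility: T_A·a/J_AC = T_B·b/J_CB with T_A + T_B = T₀.
J_AC = 8.20×10^-5 m⁴, J_CB = 1.45×10^-4 m⁴, so T_A = T₀·(J_AC/a)/((J_AC/a)+(J_CB/b)) = 4871 N·m, T_B = 13930 N·m.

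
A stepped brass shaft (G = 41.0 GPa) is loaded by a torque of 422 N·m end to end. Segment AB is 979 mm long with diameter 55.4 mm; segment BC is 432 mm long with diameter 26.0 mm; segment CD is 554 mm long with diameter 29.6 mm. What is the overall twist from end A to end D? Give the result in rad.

J_AB = π(0.0554)⁴/32 = 9.25×10^-7 m⁴; J_BC = π(0.0260)⁴/32 = 4.49×10^-8 m⁴; J_CD = π(0.0296)⁴/32 = 7.54×10^-8 m⁴.
θ = (T/G)·Σ L_i/J_i = (422.0/41.0×10⁹)·(0.979/9.25×10^-7 + 0.432/4.49×10^-8 + 0.554/7.54×10^-8) = 0.1857 rad.

0.186 rad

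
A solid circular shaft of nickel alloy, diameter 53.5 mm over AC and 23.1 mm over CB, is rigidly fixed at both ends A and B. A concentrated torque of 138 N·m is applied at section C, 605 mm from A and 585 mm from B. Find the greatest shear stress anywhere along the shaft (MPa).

Compatibility: T_A·a/J_AC = T_B·b/J_CB with T_A + T_B = T₀.
J_AC = 8.04×10^-7 m⁴, J_CB = 2.80×10^-8 m⁴, so T_A = T₀·(J_AC/a)/((J_AC/a)+(J_CB/b)) = 133.2 N·m, T_B = 4.788 N·m.
τ in each portion: τ_AC = 4.43×10^6 Pa, τ_CB = 1.98×10^6 Pa; maximum is in AC.
τ_max = T_AC·r/J = 133.2·0.0267/8.04×10^-7 = 4.430×10^6 Pa.

4.43 MPa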